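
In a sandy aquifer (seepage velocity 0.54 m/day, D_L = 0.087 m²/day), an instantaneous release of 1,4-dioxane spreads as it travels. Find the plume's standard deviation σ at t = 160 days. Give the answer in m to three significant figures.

Dispersive spreading gives a Gaussian with σ² = 2Dt; advection only shifts the center.
σ = √(2 × 0.087 × 160) = 5.28 m.

5.28 m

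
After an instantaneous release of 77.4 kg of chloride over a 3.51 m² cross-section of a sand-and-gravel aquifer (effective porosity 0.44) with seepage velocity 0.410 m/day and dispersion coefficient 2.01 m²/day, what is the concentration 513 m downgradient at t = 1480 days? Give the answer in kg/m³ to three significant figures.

0.124 kg/m³

For an instantaneous plane source, C(x,t) = M/(n_e·A·√(4πDt)) · exp(−(x−vt)²/(4Dt)), with n_e·A the pore (flow) area.
Plume center vt = 0.410 × 1480 = 606.8 m, so the well at 513 m is 93.8 m upgradient of the peak.
√(4πDt) = 193.3 m, giving peak height M/(n_e·A·√(4πDt)) = 77.4/(0.44 × 3.51 × 193.3) = 0.2593 kg/m³.
(x−vt)²/(4Dt) = (-93.8)²/(4 × 2.01 × 1480) = 0.7394; exp(−0.7394) = 0.4774.
C = 0.2593 × 0.4774 = 0.124 kg/m³.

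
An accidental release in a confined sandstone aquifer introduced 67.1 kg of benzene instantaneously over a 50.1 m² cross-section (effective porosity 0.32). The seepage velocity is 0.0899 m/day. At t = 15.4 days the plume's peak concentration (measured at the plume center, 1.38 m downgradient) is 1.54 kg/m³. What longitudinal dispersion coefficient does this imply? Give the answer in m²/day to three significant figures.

At the plume center C_max = M/(n_e·A·√(4πDt)), so D = M²/(4πt·(n_e·A·C_max)²).
n_e·A·C_max = 0.32 × 50.1 × 1.54 = 24.69 kg/m.
D = 67.1²/(4π × 15.4 × 24.69²) = 0.0382 m²/day.

0.0382 m²/day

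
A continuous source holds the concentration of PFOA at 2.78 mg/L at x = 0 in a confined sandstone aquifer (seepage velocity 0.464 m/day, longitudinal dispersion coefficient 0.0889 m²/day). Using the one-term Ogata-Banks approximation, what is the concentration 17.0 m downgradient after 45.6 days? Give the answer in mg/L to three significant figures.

For a continuous step input, C/C₀ ≈ ½·erfc((x−vt)/(2√(Dt))).
vt = 0.464 × 45.6 = 21.1584 m and 2√(Dt) = 2√(0.0889 × 45.6) = 4.027 m.
Argument (x−vt)/(2√(Dt)) = (17.0 − 21.1584)/4.027 = -1.033; ½·erfc(-1.033) = 0.9280.
C = 2.78 × 0.9280 = 2.58 mg/L.

2.58 mg/L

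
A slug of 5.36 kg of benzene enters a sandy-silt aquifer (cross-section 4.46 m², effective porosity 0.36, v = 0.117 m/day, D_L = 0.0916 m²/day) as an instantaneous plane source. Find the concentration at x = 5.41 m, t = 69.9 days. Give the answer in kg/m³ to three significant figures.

0.276 kg/m³

For an instantaneous plane source, C(x,t) = M/(n_e·A·√(4πDt)) · exp(−(x−vt)²/(4Dt)), with n_e·A the pore (flow) area.
Plume center vt = 0.117 × 69.9 = 8.1783 m, so the well at 5.41 m is 2.7683 m upgradient of the peak.
√(4πDt) = 8.970 m, giving peak height M/(n_e·A·√(4πDt)) = 5.36/(0.36 × 4.46 × 8.970) = 0.3722 kg/m³.
(x−vt)²/(4Dt) = (-2.7683)²/(4 × 0.0916 × 69.9) = 0.2992; exp(−0.2992) = 0.7414.
C = 0.3722 × 0.7414 = 0.276 kg/m³.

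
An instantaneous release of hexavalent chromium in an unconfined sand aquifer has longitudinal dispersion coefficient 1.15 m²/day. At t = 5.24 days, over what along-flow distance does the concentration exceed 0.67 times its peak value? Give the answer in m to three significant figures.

6.21 m

The plume is Gaussian with σ = √(2Dt) = √(2 × 1.15 × 5.24) = 3.472 m.
C/C_peak = exp(−Δx²/(2σ²)) = 0.67 ⇒ Δx = σ·√(−2 ln 0.67) = 3.472 × 0.8950 = 3.107 m.
Width = 2Δx = 6.21 m.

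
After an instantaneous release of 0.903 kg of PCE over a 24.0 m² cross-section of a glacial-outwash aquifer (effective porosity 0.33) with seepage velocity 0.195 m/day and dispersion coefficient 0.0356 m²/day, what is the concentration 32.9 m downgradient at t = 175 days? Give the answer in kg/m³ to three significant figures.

For an instantaneous plane source, C(x,t) = M/(n_e·A·√(4πDt)) · exp(−(x−vt)²/(4Dt)), with n_e·A the pore (flow) area.
Plume center vt = 0.195 × 175 = 34.125 m, so the well at 32.9 m is 1.225 m upgradient of the peak.
√(4πDt) = 8.848 m, giving peak height M/(n_e·A·√(4πDt)) = 0.903/(0.33 × 24.0 × 8.848) = 0.01289 kg/m³.
(x−vt)²/(4Dt) = (-1.225)²/(4 × 0.0356 × 175) = 0.06022; exp(−0.06022) = 0.9416.
C = 0.01289 × 0.9416 = 0.0121 kg/m³.

0.0121 kg/m³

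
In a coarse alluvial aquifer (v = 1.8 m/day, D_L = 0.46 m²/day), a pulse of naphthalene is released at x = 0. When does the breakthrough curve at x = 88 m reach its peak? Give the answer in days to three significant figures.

48.7 days

For the 1D instantaneous-source solution, setting ∂C/∂t = 0 at fixed x gives v²t² + 2Dt − x² = 0, so t = (√(D² + v²x²) − D)/v².
√(D² + v²x²) = √(0.46² + 1.8² × 88²) = 158.4; v² = 3.24.
t = (158.4 − 0.46)/3.24 = 48.7 days (vs. the pure-advection estimate x/v = 48.9 d).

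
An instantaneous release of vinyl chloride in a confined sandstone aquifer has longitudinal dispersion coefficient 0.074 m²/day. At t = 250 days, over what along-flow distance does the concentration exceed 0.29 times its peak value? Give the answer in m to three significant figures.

The plume is Gaussian with σ = √(2Dt) = √(2 × 0.074 × 250) = 6.083 m.
C/C_peak = exp(−Δx²/(2σ²)) = 0.29 ⇒ Δx = σ·√(−2 ln 0.29) = 6.083 × 1.573 = 9.569 m.
Width = 2Δx = 19.1 m.

19.1 m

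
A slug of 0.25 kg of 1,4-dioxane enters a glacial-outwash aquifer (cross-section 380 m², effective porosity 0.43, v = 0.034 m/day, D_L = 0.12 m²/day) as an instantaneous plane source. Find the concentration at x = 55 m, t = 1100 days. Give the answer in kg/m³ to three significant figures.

2.09e-05 kg/m³

For an instantaneous plane source, C(x,t) = M/(n_e·A·√(4πDt)) · exp(−(x−vt)²/(4Dt)), with n_e·A the pore (flow) area.
Plume center vt = 0.034 × 1100 = 37.4 m, so the well at 55 m is 17.6 m downgradient of the peak.
√(4πDt) = 40.73 m, giving peak height M/(n_e·A·√(4πDt)) = 0.25/(0.43 × 380 × 40.73) = 3.756e-05 kg/m³.
(x−vt)²/(4Dt) = (17.6)²/(4 × 0.12 × 1100) = 0.5867; exp(−0.5867) = 0.5562.
C = 3.756e-05 × 0.5562 = 2.09e-05 kg/m³.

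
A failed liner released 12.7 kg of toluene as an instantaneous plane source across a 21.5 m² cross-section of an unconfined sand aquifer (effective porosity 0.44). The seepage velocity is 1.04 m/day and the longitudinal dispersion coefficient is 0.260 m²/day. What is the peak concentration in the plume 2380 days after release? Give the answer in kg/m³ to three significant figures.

0.0152 kg/m³

The peak of an instantaneous 1D plume sits at x = vt; there the Gaussian factor is 1 and C_max = M/(n_e·A·√(4πDt)), where n_e·A is the pore area the mass is dissolved in.
√(4πDt) = √(4π × 0.260 × 2380) = 88.18 m, so C_max = 12.7/(0.44 × 21.5 × 88.18) = 0.0152 kg/m³.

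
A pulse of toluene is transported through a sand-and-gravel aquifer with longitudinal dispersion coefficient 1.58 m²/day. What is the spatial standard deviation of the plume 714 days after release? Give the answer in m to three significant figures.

Dispersive spreading gives a Gaussian with σ² = 2Dt; advection only shifts the center.
σ = √(2 × 1.58 × 714) = 47.5 m.

47.5 m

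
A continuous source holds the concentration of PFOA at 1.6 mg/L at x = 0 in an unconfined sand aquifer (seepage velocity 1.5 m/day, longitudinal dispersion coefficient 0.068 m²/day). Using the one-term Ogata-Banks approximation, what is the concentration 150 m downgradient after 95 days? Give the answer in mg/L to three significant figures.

0.0295 mg/L

For a continuous step input, C/C₀ ≈ ½·erfc((x−vt)/(2√(Dt))).
vt = 1.5 × 95 = 142.5 m and 2√(Dt) = 2√(0.068 × 95) = 5.083 m.
Argument (x−vt)/(2√(Dt)) = (150 − 142.5)/5.083 = 1.476; ½·erfc(1.476) = 0.01843.
C = 1.6 × 0.01843 = 0.0295 mg/L.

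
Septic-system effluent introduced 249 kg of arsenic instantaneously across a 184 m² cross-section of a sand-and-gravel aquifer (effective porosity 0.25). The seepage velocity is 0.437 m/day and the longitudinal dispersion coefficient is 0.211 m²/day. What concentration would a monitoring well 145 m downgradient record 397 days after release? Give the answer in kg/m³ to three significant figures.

For an instantaneous plane source, C(x,t) = M/(n_e·A·√(4πDt)) · exp(−(x−vt)²/(4Dt)), with n_e·A the pore (flow) area.
Plume center vt = 0.437 × 397 = 173.489 m, so the well at 145 m is 28.489 m upgradient of the peak.
√(4πDt) = 32.44 m, giving peak height M/(n_e·A·√(4πDt)) = 249/(0.25 × 184 × 32.44) = 0.1669 kg/m³.
(x−vt)²/(4Dt) = (-28.489)²/(4 × 0.211 × 397) = 2.422; exp(−2.422) = 0.08874.
C = 0.1669 × 0.08874 = 0.0148 kg/m³.

0.0148 kg/m³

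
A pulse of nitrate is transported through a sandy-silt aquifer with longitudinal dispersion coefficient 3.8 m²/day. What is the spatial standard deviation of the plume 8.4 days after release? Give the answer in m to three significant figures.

Dispersive spreading gives a Gaussian with σ² = 2Dt; advection only shifts the center.
σ = √(2 × 3.8 × 8.4) = 7.99 m.

7.99 m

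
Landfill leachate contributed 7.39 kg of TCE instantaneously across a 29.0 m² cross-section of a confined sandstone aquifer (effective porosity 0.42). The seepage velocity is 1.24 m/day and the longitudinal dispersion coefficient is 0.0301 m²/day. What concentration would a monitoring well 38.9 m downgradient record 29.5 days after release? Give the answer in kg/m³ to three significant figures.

0.0399 kg/m³

For an instantaneous plane source, C(x,t) = M/(n_e·A·√(4πDt)) · exp(−(x−vt)²/(4Dt)), with n_e·A the pore (flow) area.
Plume center vt = 1.24 × 29.5 = 36.58 m, so the well at 38.9 m is 2.32 m downgradient of the peak.
√(4πDt) = 3.340 m, giving peak height M/(n_e·A·√(4πDt)) = 7.39/(0.42 × 29.0 × 3.340) = 0.1817 kg/m³.
(x−vt)²/(4Dt) = (2.32)²/(4 × 0.0301 × 29.5) = 1.515; exp(−1.515) = 0.2198.
C = 0.1817 × 0.2198 = 0.0399 kg/m³.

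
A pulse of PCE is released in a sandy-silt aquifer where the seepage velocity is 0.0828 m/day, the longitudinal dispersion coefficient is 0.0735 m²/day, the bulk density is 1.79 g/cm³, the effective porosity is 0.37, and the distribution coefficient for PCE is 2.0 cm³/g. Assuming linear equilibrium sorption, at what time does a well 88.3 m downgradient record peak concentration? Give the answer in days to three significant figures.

Retardation factor R = 1 + ρ_b·K_d/n = 1 + 1.79 × 2.0/0.37 = 10.68.
Sorption retards both mechanisms: v_R = v/R = 0.007753 m/day, D_R = D/R = 0.006882 m²/day.
Peak time from v_R²t² + 2D_R t − x² = 0: t = (√(D_R² + v_R²x²) − D_R)/v_R².
√(D_R² + v_R²x²) = √(0.006882² + 0.007753² × 88.3²) = 0.6846; v_R² = 6.011e-05.
t = (0.6846 − 0.006882)/6.011e-05 = 11300 days.

11300 days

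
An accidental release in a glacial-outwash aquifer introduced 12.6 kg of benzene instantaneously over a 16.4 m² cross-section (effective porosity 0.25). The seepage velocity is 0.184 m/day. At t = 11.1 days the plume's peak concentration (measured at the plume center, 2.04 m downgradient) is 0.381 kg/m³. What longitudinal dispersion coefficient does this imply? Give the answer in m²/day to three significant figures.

0.466 m²/day

At the plume center C_max = M/(n_e·A·√(4πDt)), so D = M²/(4πt·(n_e·A·C_max)²).
n_e·A·C_max = 0.25 × 16.4 × 0.381 = 1.562 kg/m.
D = 12.6²/(4π × 11.1 × 1.562²) = 0.466 m²/day.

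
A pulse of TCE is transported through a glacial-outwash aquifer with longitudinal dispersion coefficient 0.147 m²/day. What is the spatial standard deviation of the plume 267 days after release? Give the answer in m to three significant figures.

Dispersive spreading gives a Gaussian with σ² = 2Dt; advection only shifts the center.
σ = √(2 × 0.147 × 267) = 8.86 m.

8.86 m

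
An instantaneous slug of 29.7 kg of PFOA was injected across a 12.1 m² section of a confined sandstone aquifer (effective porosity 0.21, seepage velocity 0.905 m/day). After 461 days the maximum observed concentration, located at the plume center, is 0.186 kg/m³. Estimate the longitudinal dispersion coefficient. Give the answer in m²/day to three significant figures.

At the plume center C_max = M/(n_e·A·√(4πDt)), so D = M²/(4πt·(n_e·A·C_max)²).
n_e·A·C_max = 0.21 × 12.1 × 0.186 = 0.4726 kg/m.
D = 29.7²/(4π × 461 × 0.4726²) = 0.682 m²/day.

0.682 m²/day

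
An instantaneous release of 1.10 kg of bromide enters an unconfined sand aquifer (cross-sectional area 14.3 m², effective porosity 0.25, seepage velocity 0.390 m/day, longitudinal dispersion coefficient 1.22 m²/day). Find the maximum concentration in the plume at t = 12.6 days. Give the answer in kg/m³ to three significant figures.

0.0221 kg/m³

The peak of an instantaneous 1D plume sits at x = vt; there the Gaussian factor is 1 and C_max = M/(n_e·A·√(4πDt)), where n_e·A is the pore area the mass is dissolved in.
√(4πDt) = √(4π × 1.22 × 12.6) = 13.90 m, so C_max = 1.10/(0.25 × 14.3 × 13.90) = 0.0221 kg/m³.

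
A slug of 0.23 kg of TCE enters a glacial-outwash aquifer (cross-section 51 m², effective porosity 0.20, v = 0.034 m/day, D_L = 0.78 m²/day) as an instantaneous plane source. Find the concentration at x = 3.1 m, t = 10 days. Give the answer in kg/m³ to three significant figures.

0.00178 kg/m³

For an instantaneous plane source, C(x,t) = M/(n_e·A·√(4πDt)) · exp(−(x−vt)²/(4Dt)), with n_e·A the pore (flow) area.
Plume center vt = 0.034 × 10 = 0.34 m, so the well at 3.1 m is 2.76 m downgradient of the peak.
√(4πDt) = 9.900 m, giving peak height M/(n_e·A·√(4πDt)) = 0.23/(0.20 × 51 × 9.900) = 0.002278 kg/m³.
(x−vt)²/(4Dt) = (2.76)²/(4 × 0.78 × 10) = 0.2442; exp(−0.2442) = 0.7833.
C = 0.002278 × 0.7833 = 0.00178 kg/m³.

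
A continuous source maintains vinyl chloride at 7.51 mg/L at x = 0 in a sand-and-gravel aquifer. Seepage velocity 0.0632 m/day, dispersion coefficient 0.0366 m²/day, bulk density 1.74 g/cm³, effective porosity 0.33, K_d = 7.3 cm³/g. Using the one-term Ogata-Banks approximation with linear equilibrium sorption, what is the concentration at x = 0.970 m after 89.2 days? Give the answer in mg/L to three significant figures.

Retardation factor R = 1 + ρ_b·K_d/n = 1 + 1.74 × 7.3/0.33 = 39.49.
Sorption retards both mechanisms: v_R = v/R = 0.001600 m/day, D_R = D/R = 0.0009268 m²/day.
v_R·t = 0.001600 × 89.2 = 0.14272 m; 2√(D_R t) = 0.5750 m; argument = (0.970 − 0.14272)/0.5750 = 1.439.
C = C₀ × ½·erfc(1.439) = 7.51 × 0.02092 = 0.157 mg/L.

0.157 mg/L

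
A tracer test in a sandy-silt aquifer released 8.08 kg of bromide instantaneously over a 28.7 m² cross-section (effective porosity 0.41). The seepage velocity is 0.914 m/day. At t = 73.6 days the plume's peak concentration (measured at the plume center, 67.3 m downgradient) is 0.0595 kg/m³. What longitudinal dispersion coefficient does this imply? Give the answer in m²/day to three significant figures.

0.144 m²/day

At the plume center C_max = M/(n_e·A·√(4πDt)), so D = M²/(4πt·(n_e·A·C_max)²).
n_e·A·C_max = 0.41 × 28.7 × 0.0595 = 0.7001 kg/m.
D = 8.08²/(4π × 73.6 × 0.7001²) = 0.144 m²/day.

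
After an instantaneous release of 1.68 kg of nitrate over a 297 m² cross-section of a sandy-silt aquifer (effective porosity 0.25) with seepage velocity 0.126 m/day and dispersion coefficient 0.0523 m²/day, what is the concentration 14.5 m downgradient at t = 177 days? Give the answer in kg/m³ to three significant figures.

0.000405 kg/m³

For an instantaneous plane source, C(x,t) = M/(n_e·A·√(4πDt)) · exp(−(x−vt)²/(4Dt)), with n_e·A the pore (flow) area.
Plume center vt = 0.126 × 177 = 22.302 m, so the well at 14.5 m is 7.802 m upgradient of the peak.
√(4πDt) = 10.79 m, giving peak height M/(n_e·A·√(4πDt)) = 1.68/(0.25 × 297 × 10.79) = 0.002097 kg/m³.
(x−vt)²/(4Dt) = (-7.802)²/(4 × 0.0523 × 177) = 1.644; exp(−1.644) = 0.1932.
C = 0.002097 × 0.1932 = 0.000405 kg/m³.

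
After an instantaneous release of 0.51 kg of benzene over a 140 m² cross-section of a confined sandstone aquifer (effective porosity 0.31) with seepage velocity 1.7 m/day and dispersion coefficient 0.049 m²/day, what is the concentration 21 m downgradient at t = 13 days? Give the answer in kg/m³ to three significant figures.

0.00258 kg/m³

For an instantaneous plane source, C(x,t) = M/(n_e·A·√(4πDt)) · exp(−(x−vt)²/(4Dt)), with n_e·A the pore (flow) area.
Plume center vt = 1.7 × 13 = 22.1 m, so the well at 21 m is 1.1 m upgradient of the peak.
√(4πDt) = 2.829 m, giving peak height M/(n_e·A·√(4πDt)) = 0.51/(0.31 × 140 × 2.829) = 0.004154 kg/m³.
(x−vt)²/(4Dt) = (-1.1)²/(4 × 0.049 × 13) = 0.4749; exp(−0.4749) = 0.6219.
C = 0.004154 × 0.6219 = 0.00258 kg/m³.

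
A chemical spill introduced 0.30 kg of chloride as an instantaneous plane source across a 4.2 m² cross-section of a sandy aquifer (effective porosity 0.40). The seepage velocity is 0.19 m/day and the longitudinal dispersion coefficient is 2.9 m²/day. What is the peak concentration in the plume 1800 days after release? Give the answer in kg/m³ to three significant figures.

The peak of an instantaneous 1D plume sits at x = vt; there the Gaussian factor is 1 and C_max = M/(n_e·A·√(4πDt)), where n_e·A is the pore area the mass is dissolved in.
√(4πDt) = √(4π × 2.9 × 1800) = 256.1 m, so C_max = 0.30/(0.40 × 4.2 × 256.1) = 0.000697 kg/m³.

0.000697 kg/m³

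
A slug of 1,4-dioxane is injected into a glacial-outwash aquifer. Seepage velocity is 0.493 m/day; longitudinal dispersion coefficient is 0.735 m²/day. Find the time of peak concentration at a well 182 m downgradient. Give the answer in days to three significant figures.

For the 1D instantaneous-source solution, setting ∂C/∂t = 0 at fixed x gives v²t² + 2Dt − x² = 0, so t = (√(D² + v²x²) − D)/v².
√(D² + v²x²) = √(0.735² + 0.493² × 182²) = 89.73; v² = 0.243049.
t = (89.73 − 0.735)/0.243049 = 366 days (vs. the pure-advection estimate x/v = 369 d).

366 days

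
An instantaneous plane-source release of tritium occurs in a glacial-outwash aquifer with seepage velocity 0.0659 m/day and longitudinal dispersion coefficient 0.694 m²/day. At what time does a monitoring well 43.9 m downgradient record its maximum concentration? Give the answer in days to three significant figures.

525 days

For the 1D instantaneous-source solution, setting ∂C/∂t = 0 at fixed x gives v²t² + 2Dt − x² = 0, so t = (√(D² + v²x²) − D)/v².
√(D² + v²x²) = √(0.694² + 0.0659² × 43.9²) = 2.975; v² = 0.00434281.
t = (2.975 − 0.694)/0.00434281 = 525 days (vs. the pure-advection estimate x/v = 666 d).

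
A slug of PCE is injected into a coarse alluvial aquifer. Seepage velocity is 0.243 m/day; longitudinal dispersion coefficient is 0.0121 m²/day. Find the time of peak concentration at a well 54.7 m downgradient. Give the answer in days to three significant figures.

For the 1D instantaneous-source solution, setting ∂C/∂t = 0 at fixed x gives v²t² + 2Dt − x² = 0, so t = (√(D² + v²x²) − D)/v².
√(D² + v²x²) = √(0.0121² + 0.243² × 54.7²) = 13.29; v² = 0.059049.
t = (13.29 − 0.0121)/0.059049 = 225 days (vs. the pure-advection estimate x/v = 225 d).

225 days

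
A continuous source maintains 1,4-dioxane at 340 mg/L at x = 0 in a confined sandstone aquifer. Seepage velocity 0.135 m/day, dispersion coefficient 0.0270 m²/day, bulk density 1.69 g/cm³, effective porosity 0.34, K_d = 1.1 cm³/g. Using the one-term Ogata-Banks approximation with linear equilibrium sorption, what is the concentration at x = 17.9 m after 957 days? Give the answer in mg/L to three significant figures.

Retardation factor R = 1 + ρ_b·K_d/n = 1 + 1.69 × 1.1/0.34 = 6.468.
Sorption retards both mechanisms: v_R = v/R = 0.02087 m/day, D_R = D/R = 0.004174 m²/day.
v_R·t = 0.02087 × 957 = 19.97259 m; 2√(D_R t) = 3.997 m; argument = (17.9 − 19.97259)/3.997 = -0.5185.
C = C₀ × ½·erfc(-0.5185) = 340 × 0.7683 = 261 mg/L.

261 mg/L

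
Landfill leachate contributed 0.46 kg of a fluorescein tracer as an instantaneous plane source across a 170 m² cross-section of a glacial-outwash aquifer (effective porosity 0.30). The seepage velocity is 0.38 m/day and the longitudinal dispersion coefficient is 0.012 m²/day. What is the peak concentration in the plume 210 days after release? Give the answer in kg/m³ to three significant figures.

The peak of an instantaneous 1D plume sits at x = vt; there the Gaussian factor is 1 and C_max = M/(n_e·A·√(4πDt)), where n_e·A is the pore area the mass is dissolved in.
√(4πDt) = √(4π × 0.012 × 210) = 5.627 m, so C_max = 0.46/(0.30 × 170 × 5.627) = 0.00160 kg/m³.

0.00160 kg/m³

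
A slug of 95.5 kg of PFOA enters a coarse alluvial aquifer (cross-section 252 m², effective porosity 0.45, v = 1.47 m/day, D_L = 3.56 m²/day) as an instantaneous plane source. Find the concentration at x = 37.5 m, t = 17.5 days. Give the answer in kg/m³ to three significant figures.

For an instantaneous plane source, C(x,t) = M/(n_e·A·√(4πDt)) · exp(−(x−vt)²/(4Dt)), with n_e·A the pore (flow) area.
Plume center vt = 1.47 × 17.5 = 25.725 m, so the well at 37.5 m is 11.775 m downgradient of the peak.
√(4πDt) = 27.98 m, giving peak height M/(n_e·A·√(4πDt)) = 95.5/(0.45 × 252 × 27.98) = 0.03010 kg/m³.
(x−vt)²/(4Dt) = (11.775)²/(4 × 3.56 × 17.5) = 0.5564; exp(−0.5564) = 0.5733.
C = 0.03010 × 0.5733 = 0.0173 kg/m³.

0.0173 kg/m³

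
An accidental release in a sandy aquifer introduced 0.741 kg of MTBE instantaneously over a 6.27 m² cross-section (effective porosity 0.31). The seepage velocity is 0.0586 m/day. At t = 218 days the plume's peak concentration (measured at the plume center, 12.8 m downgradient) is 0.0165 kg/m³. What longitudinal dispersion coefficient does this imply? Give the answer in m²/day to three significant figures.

At the plume center C_max = M/(n_e·A·√(4πDt)), so D = M²/(4πt·(n_e·A·C_max)²).
n_e·A·C_max = 0.31 × 6.27 × 0.0165 = 0.03207 kg/m.
D = 0.741²/(4π × 218 × 0.03207²) = 0.195 m²/day.

0.195 m²/day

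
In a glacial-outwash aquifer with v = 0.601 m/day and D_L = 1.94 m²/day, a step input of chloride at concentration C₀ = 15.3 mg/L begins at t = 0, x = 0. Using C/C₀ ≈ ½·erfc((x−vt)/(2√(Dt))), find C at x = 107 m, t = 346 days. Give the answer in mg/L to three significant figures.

For a continuous step input, C/C₀ ≈ ½·erfc((x−vt)/(2√(Dt))).
vt = 0.601 × 346 = 207.946 m and 2√(Dt) = 2√(1.94 × 346) = 51.82 m.
Argument (x−vt)/(2√(Dt)) = (107 − 207.946)/51.82 = -1.948; ½·erfc(-1.948) = 0.9971.
C = 15.3 × 0.9971 = 15.3 mg/L.

15.3 mg/L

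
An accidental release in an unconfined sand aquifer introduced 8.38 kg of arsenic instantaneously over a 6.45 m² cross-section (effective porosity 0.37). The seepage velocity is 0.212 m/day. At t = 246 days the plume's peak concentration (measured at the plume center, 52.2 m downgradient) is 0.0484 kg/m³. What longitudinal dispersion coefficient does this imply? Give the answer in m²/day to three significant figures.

At the plume center C_max = M/(n_e·A·√(4πDt)), so D = M²/(4πt·(n_e·A·C_max)²).
n_e·A·C_max = 0.37 × 6.45 × 0.0484 = 0.1155 kg/m.
D = 8.38²/(4π × 246 × 0.1155²) = 1.70 m²/day.

1.70 m²/day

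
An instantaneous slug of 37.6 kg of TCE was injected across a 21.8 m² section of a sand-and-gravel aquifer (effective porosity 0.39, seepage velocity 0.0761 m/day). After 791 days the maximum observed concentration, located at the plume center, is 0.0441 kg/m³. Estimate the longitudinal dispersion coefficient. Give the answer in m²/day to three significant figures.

At the plume center C_max = M/(n_e·A·√(4πDt)), so D = M²/(4πt·(n_e·A·C_max)²).
n_e·A·C_max = 0.39 × 21.8 × 0.0441 = 0.3749 kg/m.
D = 37.6²/(4π × 791 × 0.3749²) = 1.01 m²/day.

1.01 m²/day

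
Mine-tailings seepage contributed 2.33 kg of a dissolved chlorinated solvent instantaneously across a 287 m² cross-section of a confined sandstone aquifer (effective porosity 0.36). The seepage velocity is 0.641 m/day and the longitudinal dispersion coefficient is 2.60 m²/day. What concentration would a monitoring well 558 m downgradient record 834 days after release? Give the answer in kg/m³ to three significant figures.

For an instantaneous plane source, C(x,t) = M/(n_e·A·√(4πDt)) · exp(−(x−vt)²/(4Dt)), with n_e·A the pore (flow) area.
Plume center vt = 0.641 × 834 = 534.594 m, so the well at 558 m is 23.406 m downgradient of the peak.
√(4πDt) = 165.1 m, giving peak height M/(n_e·A·√(4πDt)) = 2.33/(0.36 × 287 × 165.1) = 0.0001366 kg/m³.
(x−vt)²/(4Dt) = (23.406)²/(4 × 2.60 × 834) = 0.06316; exp(−0.06316) = 0.9388.
C = 0.0001366 × 0.9388 = 0.000128 kg/m³.

0.000128 kg/m³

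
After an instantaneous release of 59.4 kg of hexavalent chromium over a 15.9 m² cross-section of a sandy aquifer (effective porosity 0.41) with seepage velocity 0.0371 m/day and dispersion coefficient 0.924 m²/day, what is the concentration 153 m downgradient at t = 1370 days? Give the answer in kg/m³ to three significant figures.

For an instantaneous plane source, C(x,t) = M/(n_e·A·√(4πDt)) · exp(−(x−vt)²/(4Dt)), with n_e·A the pore (flow) area.
Plume center vt = 0.0371 × 1370 = 50.827 m, so the well at 153 m is 102.173 m downgradient of the peak.
√(4πDt) = 126.1 m, giving peak height M/(n_e·A·√(4πDt)) = 59.4/(0.41 × 15.9 × 126.1) = 0.07226 kg/m³.
(x−vt)²/(4Dt) = (102.173)²/(4 × 0.924 × 1370) = 2.062; exp(−2.062) = 0.1272.
C = 0.07226 × 0.1272 = 0.00919 kg/m³.

0.00919 kg/m³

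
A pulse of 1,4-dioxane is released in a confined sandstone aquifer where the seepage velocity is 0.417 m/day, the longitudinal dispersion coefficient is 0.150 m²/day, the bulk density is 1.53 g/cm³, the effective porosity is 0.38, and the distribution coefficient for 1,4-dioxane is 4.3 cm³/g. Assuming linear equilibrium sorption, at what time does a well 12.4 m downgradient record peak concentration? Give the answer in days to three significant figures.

Retardation factor R = 1 + ρ_b·K_d/n = 1 + 1.53 × 4.3/0.38 = 18.31.
Sorption retards both mechanisms: v_R = v/R = 0.02277 m/day, D_R = D/R = 0.008192 m²/day.
Peak time from v_R²t² + 2D_R t − x² = 0: t = (√(D_R² + v_R²x²) − D_R)/v_R².
√(D_R² + v_R²x²) = √(0.008192² + 0.02277² × 12.4²) = 0.2825; v_R² = 0.0005185.
t = (0.2825 − 0.008192)/0.0005185 = 529 days.

529 days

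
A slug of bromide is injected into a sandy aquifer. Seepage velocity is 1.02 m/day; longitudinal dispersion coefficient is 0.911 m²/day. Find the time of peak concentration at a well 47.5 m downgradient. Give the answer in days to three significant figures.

45.7 days

For the 1D instantaneous-source solution, setting ∂C/∂t = 0 at fixed x gives v²t² + 2Dt − x² = 0, so t = (√(D² + v²x²) − D)/v².
√(D² + v²x²) = √(0.911² + 1.02² × 47.5²) = 48.46; v² = 1.0404.
t = (48.46 − 0.911)/1.0404 = 45.7 days (vs. the pure-advection estimate x/v = 46.6 d).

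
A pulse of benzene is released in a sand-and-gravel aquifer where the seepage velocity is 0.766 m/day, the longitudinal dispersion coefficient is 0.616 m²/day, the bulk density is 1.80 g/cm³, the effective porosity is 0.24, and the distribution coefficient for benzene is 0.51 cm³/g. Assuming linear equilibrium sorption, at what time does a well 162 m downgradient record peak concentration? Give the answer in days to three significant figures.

1020 days

Retardation factor R = 1 + ρ_b·K_d/n = 1 + 1.80 × 0.51/0.24 = 4.825.
Sorption retards both mechanisms: v_R = v/R = 0.1588 m/day, D_R = D/R = 0.1277 m²/day.
Peak time from v_R²t² + 2D_R t − x² = 0: t = (√(D_R² + v_R²x²) − D_R)/v_R².
√(D_R² + v_R²x²) = √(0.1277² + 0.1588² × 162²) = 25.73; v_R² = 0.02522.
t = (25.73 − 0.1277)/0.02522 = 1020 days.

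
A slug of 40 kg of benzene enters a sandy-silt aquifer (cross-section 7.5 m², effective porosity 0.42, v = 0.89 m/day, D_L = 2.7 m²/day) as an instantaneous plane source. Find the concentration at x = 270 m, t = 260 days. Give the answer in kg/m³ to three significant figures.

0.0795 kg/m³

For an instantaneous plane source, C(x,t) = M/(n_e·A·√(4πDt)) · exp(−(x−vt)²/(4Dt)), with n_e·A the pore (flow) area.
Plume center vt = 0.89 × 260 = 231.4 m, so the well at 270 m is 38.6 m downgradient of the peak.
√(4πDt) = 93.92 m, giving peak height M/(n_e·A·√(4πDt)) = 40/(0.42 × 7.5 × 93.92) = 0.1352 kg/m³.
(x−vt)²/(4Dt) = (38.6)²/(4 × 2.7 × 260) = 0.5306; exp(−0.5306) = 0.5883.
C = 0.1352 × 0.5883 = 0.0795 kg/m³.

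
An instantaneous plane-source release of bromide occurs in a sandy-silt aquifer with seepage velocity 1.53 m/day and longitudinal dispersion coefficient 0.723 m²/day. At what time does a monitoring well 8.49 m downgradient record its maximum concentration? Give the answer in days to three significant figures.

5.25 days

For the 1D instantaneous-source solution, setting ∂C/∂t = 0 at fixed x gives v²t² + 2Dt − x² = 0, so t = (√(D² + v²x²) − D)/v².
√(D² + v²x²) = √(0.723² + 1.53² × 8.49²) = 13.01; v² = 2.3409.
t = (13.01 − 0.723)/2.3409 = 5.25 days (vs. the pure-advection estimate x/v = 5.55 d).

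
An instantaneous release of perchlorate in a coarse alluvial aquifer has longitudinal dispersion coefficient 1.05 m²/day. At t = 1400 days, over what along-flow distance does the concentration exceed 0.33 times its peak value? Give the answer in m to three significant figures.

161 m

The plume is Gaussian with σ = √(2Dt) = √(2 × 1.05 × 1400) = 54.22 m.
C/C_peak = exp(−Δx²/(2σ²)) = 0.33 ⇒ Δx = σ·√(−2 ln 0.33) = 54.22 × 1.489 = 80.73 m.
Width = 2Δx = 161 m.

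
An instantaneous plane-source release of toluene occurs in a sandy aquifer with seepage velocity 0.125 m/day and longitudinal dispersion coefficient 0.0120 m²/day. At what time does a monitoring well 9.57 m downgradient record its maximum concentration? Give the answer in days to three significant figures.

For the 1D instantaneous-source solution, setting ∂C/∂t = 0 at fixed x gives v²t² + 2Dt − x² = 0, so t = (√(D² + v²x²) − D)/v².
√(D² + v²x²) = √(0.0120² + 0.125² × 9.57²) = 1.196; v² = 0.015625.
t = (1.196 − 0.0120)/0.015625 = 75.8 days (vs. the pure-advection estimate x/v = 76.6 d).

75.8 days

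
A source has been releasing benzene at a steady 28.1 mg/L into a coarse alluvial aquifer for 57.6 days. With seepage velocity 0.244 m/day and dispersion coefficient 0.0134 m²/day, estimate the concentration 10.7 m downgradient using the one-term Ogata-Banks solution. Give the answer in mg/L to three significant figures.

For a continuous step input, C/C₀ ≈ ½·erfc((x−vt)/(2√(Dt))).
vt = 0.244 × 57.6 = 14.0544 m and 2√(Dt) = 2√(0.0134 × 57.6) = 1.757 m.
Argument (x−vt)/(2√(Dt)) = (10.7 − 14.0544)/1.757 = -1.909; ½·erfc(-1.909) = 0.9965.
C = 28.1 × 0.9965 = 28.0 mg/L.

28.0 mg/L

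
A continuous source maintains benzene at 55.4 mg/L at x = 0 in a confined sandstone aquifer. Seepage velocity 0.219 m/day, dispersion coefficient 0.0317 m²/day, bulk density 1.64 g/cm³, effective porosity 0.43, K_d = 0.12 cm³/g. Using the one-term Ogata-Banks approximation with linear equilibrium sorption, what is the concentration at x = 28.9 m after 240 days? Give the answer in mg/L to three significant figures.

Retardation factor R = 1 + ρ_b·K_d/n = 1 + 1.64 × 0.12/0.43 = 1.458.
Sorption retards both mechanisms: v_R = v/R = 0.1502 m/day, D_R = D/R = 0.02174 m²/day.
v_R·t = 0.1502 × 240 = 36.048 m; 2√(D_R t) = 4.568 m; argument = (28.9 − 36.048)/4.568 = -1.565.
C = C₀ × ½·erfc(-1.565) = 55.4 × 0.9866 = 54.7 mg/L.

54.7 mg/L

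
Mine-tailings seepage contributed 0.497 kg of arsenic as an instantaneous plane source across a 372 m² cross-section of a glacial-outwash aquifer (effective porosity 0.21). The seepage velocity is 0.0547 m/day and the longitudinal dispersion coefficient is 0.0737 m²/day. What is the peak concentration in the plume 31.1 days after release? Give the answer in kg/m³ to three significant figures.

The peak of an instantaneous 1D plume sits at x = vt; there the Gaussian factor is 1 and C_max = M/(n_e·A·√(4πDt)), where n_e·A is the pore area the mass is dissolved in.
√(4πDt) = √(4π × 0.0737 × 31.1) = 5.367 m, so C_max = 0.497/(0.21 × 372 × 5.367) = 0.00119 kg/m³.

0.00119 kg/m³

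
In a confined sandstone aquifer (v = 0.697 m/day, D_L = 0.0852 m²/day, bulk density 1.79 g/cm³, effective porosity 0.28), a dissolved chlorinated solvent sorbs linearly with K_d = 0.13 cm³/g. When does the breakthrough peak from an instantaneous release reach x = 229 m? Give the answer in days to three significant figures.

601 days

Retardation factor R = 1 + ρ_b·K_d/n = 1 + 1.79 × 0.13/0.28 = 1.831.
Sorption retards both mechanisms: v_R = v/R = 0.3807 m/day, D_R = D/R = 0.04653 m²/day.
Peak time from v_R²t² + 2D_R t − x² = 0: t = (√(D_R² + v_R²x²) − D_R)/v_R².
√(D_R² + v_R²x²) = √(0.04653² + 0.3807² × 229²) = 87.18; v_R² = 0.1449.
t = (87.18 − 0.04653)/0.1449 = 601 days.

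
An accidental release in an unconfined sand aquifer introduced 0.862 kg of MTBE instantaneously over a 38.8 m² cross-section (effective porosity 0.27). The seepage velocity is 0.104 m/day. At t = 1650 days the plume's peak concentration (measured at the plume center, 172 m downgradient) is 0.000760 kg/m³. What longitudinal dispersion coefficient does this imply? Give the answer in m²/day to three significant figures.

0.565 m²/day

At the plume center C_max = M/(n_e·A·√(4πDt)), so D = M²/(4πt·(n_e·A·C_max)²).
n_e·A·C_max = 0.27 × 38.8 × 0.000760 = 0.007962 kg/m.
D = 0.862²/(4π × 1650 × 0.007962²) = 0.565 m²/day.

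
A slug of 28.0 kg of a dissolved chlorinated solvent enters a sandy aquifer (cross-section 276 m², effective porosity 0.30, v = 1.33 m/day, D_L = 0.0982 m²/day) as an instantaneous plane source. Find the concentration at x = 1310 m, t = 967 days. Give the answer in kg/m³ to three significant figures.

For an instantaneous plane source, C(x,t) = M/(n_e·A·√(4πDt)) · exp(−(x−vt)²/(4Dt)), with n_e·A the pore (flow) area.
Plume center vt = 1.33 × 967 = 1286.11 m, so the well at 1310 m is 23.89 m downgradient of the peak.
√(4πDt) = 34.54 m, giving peak height M/(n_e·A·√(4πDt)) = 28.0/(0.30 × 276 × 34.54) = 0.009791 kg/m³.
(x−vt)²/(4Dt) = (23.89)²/(4 × 0.0982 × 967) = 1.503; exp(−1.503) = 0.2225.
C = 0.009791 × 0.2225 = 0.00218 kg/m³.

0.00218 kg/m³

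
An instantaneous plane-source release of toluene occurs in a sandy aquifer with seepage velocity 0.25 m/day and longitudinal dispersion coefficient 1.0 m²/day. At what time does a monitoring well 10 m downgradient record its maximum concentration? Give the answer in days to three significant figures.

27.1 days

For the 1D instantaneous-source solution, setting ∂C/∂t = 0 at fixed x gives v²t² + 2Dt − x² = 0, so t = (√(D² + v²x²) − D)/v².
√(D² + v²x²) = √(1.0² + 0.25² × 10²) = 2.693; v² = 0.0625.
t = (2.693 − 1.0)/0.0625 = 27.1 days (vs. the pure-advection estimate x/v = 40.0 d).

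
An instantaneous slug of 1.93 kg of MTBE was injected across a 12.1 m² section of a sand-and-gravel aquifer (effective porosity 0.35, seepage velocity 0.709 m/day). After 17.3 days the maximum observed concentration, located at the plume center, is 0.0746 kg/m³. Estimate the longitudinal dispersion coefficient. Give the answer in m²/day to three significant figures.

0.172 m²/day

At the plume center C_max = M/(n_e·A·√(4πDt)), so D = M²/(4πt·(n_e·A·C_max)²).
n_e·A·C_max = 0.35 × 12.1 × 0.0746 = 0.3159 kg/m.
D = 1.93²/(4π × 17.3 × 0.3159²) = 0.172 m²/day.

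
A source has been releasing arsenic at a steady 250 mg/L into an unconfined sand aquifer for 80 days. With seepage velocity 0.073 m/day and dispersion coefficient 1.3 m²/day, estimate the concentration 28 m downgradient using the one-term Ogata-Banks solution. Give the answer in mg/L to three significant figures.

15.6 mg/L

For a continuous step input, C/C₀ ≈ ½·erfc((x−vt)/(2√(Dt))).
vt = 0.073 × 80 = 5.84 m and 2√(Dt) = 2√(1.3 × 80) = 20.40 m.
Argument (x−vt)/(2√(Dt)) = (28 − 5.84)/20.40 = 1.086; ½·erfc(1.086) = 0.06229.
C = 250 × 0.06229 = 15.6 mg/L.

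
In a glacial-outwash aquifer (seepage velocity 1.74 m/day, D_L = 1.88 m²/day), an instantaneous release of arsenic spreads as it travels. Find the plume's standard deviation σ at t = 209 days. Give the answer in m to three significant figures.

28.0 m

Dispersive spreading gives a Gaussian with σ² = 2Dt; advection only shifts the center.
σ = √(2 × 1.88 × 209) = 28.0 m.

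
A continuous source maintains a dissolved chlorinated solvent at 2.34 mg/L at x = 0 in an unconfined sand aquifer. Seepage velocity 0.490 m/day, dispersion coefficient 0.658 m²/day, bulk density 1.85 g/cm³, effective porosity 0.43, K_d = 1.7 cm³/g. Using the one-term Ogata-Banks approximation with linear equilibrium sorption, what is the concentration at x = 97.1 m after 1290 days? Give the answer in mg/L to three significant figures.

0.164 mg/L

Retardation factor R = 1 + ρ_b·K_d/n = 1 + 1.85 × 1.7/0.43 = 8.314.
Sorption retards both mechanisms: v_R = v/R = 0.05894 m/day, D_R = D/R = 0.07914 m²/day.
v_R·t = 0.05894 × 1290 = 76.0326 m; 2√(D_R t) = 20.21 m; argument = (97.1 − 76.0326)/20.21 = 1.042.
C = C₀ × ½·erfc(1.042) = 2.34 × 0.07029 = 0.164 mg/L.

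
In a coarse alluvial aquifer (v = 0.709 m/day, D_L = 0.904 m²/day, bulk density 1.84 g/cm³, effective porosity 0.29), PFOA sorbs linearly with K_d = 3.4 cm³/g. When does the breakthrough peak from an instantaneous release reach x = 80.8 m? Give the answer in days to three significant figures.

Retardation factor R = 1 + ρ_b·K_d/n = 1 + 1.84 × 3.4/0.29 = 22.57.
Sorption retards both mechanisms: v_R = v/R = 0.03141 m/day, D_R = D/R = 0.04005 m²/day.
Peak time from v_R²t² + 2D_R t − x² = 0: t = (√(D_R² + v_R²x²) − D_R)/v_R².
√(D_R² + v_R²x²) = √(0.04005² + 0.03141² × 80.8²) = 2.538; v_R² = 0.0009866.
t = (2.538 − 0.04005)/0.0009866 = 2530 days.

2530 days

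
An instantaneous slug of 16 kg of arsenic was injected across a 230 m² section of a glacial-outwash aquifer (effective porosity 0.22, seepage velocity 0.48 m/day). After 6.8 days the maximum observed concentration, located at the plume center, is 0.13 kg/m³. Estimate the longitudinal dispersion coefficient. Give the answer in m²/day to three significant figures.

At the plume center C_max = M/(n_e·A·√(4πDt)), so D = M²/(4πt·(n_e·A·C_max)²).
n_e·A·C_max = 0.22 × 230 × 0.13 = 6.578 kg/m.
D = 16²/(4π × 6.8 × 6.578²) = 0.0692 m²/day.

0.0692 m²/day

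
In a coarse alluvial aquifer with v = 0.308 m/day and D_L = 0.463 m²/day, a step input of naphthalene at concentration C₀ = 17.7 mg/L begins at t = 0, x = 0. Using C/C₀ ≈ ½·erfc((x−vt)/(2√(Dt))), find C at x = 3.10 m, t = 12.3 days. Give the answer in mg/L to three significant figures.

For a continuous step input, C/C₀ ≈ ½·erfc((x−vt)/(2√(Dt))).
vt = 0.308 × 12.3 = 3.7884 m and 2√(Dt) = 2√(0.463 × 12.3) = 4.773 m.
Argument (x−vt)/(2√(Dt)) = (3.10 − 3.7884)/4.773 = -0.1442; ½·erfc(-0.1442) = 0.5808.
C = 17.7 × 0.5808 = 10.3 mg/L.

10.3 mg/L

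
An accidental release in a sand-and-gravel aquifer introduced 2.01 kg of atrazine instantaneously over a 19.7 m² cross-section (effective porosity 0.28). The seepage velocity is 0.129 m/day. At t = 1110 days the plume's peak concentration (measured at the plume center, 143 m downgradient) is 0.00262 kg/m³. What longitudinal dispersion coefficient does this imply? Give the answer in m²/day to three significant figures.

1.39 m²/day

At the plume center C_max = M/(n_e·A·√(4πDt)), so D = M²/(4πt·(n_e·A·C_max)²).
n_e·A·C_max = 0.28 × 19.7 × 0.00262 = 0.01445 kg/m.
D = 2.01²/(4π × 1110 × 0.01445²) = 1.39 m²/day.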